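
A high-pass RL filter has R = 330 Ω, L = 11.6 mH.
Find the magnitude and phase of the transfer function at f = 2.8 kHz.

Step 1 — Angular frequency: ω = 2π·2800 = 1.759e+04 rad/s.
Step 2 — Transfer function: H(jω) = jωL/(R + jωL).
Step 3 — Numerator jωL = j·204.1; denominator R + jωL = 330 + j204.1.
Step 4 — H = 0.2766 + j0.4473.
Step 5 — Magnitude: |H| = 0.526 (-5.6 dB); phase: φ = 58.3°.

|H| = 0.526 (-5.6 dB), φ = 58.3°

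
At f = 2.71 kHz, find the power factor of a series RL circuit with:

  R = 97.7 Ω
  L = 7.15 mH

Step 1 — Angular frequency: ω = 2π·f = 2π·2710 = 1.703e+04 rad/s.
Step 2 — Component impedances:
  R: Z = R = 97.7 Ω
  L: Z = jωL = j·1.703e+04·0.00715 = 0 + j121.7 Ω
Step 3 — Series combination: Z_total = R + L = 97.7 + j121.7 Ω = 156.1∠51.3° Ω.
Step 4 — Power factor: PF = cos(φ) = Re(Z)/|Z| = 97.7/156.1 = 0.6259.
Step 5 — Type: Im(Z) = 121.7 ⇒ lagging (phase φ = 51.3°).

PF = 0.6259 (lagging, φ = 51.3°)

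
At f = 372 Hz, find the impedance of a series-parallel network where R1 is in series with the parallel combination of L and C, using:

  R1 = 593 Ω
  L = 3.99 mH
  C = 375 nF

Step 1 — Angular frequency: ω = 2π·f = 2π·372 = 2337 rad/s.
Step 2 — Component impedances:
  R1: Z = R = 593 Ω
  L: Z = jωL = j·2337·0.00399 = 0 + j9.326 Ω
  C: Z = 1/(jωC) = -j/(ω·C) = 0 - j1141 Ω
Step 3 — Parallel branch: L || C = 1/(1/L + 1/C) = 0 + j9.403 Ω.
Step 4 — Series with R1: Z_total = R1 + (L || C) = 593 + j9.403 Ω = 593.1∠0.9° Ω.

Z = 593 + j9.403 Ω = 593.1∠0.9° Ω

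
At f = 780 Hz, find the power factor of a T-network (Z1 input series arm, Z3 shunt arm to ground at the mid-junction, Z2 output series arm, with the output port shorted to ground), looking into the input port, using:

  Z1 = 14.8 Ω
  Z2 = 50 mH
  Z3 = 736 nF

Step 1 — Angular frequency: ω = 2π·f = 2π·780 = 4901 rad/s.
Step 2 — Component impedances:
  Z1: Z = R = 14.8 Ω
  Z2: Z = jωL = j·4901·0.05 = 0 + j245 Ω
  Z3: Z = 1/(jωC) = -j/(ω·C) = 0 - j277.2 Ω
Step 3 — With the output port shorted to ground, the output series arm Z2 runs from the junction to ground; the shunt arm Z3 also runs from the junction to ground. They appear in parallel: Z3 || Z2 = 0 + j2110 Ω.
Step 4 — Series with input arm Z1: Z_in = Z1 + (Z3 || Z2) = 14.8 + j2110 Ω = 2110∠89.6° Ω.
Step 5 — Power factor: PF = cos(φ) = Re(Z)/|Z| = 14.8/2110.4 = 0.007013.
Step 6 — Type: Im(Z) = 2110 ⇒ lagging (phase φ = 89.6°).

PF = 0.007013 (lagging, φ = 89.6°)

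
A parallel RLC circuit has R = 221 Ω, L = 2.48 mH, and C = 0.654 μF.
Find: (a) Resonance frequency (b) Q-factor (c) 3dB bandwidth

Step 1 — Resonance: ω₀ = 1/√(LC) = 1/√(0.00248·6.54e-07) = 2.483e+04 rad/s.
Step 2 — f₀ = ω₀/(2π) = 3952 Hz.
Step 3 — Parallel Q: Q = R/(ω₀L) = 221/(2.483e+04·0.00248) = 3.589.
Step 4 — Bandwidth: Δω = ω₀/Q = 6919 rad/s; BW = Δω/(2π) = 1101 Hz.

(a) f₀ = 3952 Hz  (b) Q = 3.589  (c) BW = 1101 Hz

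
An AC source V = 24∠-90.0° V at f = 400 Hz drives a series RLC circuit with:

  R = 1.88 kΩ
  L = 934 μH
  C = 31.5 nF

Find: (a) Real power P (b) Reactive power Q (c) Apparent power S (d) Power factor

Step 1 — Angular frequency: ω = 2π·f = 2π·400 = 2513 rad/s.
Step 2 — Component impedances:
  R: Z = R = 1880 Ω
  L: Z = jωL = j·2513·0.000934 = 0 + j2.347 Ω
  C: Z = 1/(jωC) = -j/(ω·C) = 0 - j1.263e+04 Ω
Step 3 — Series combination: Z_total = R + L + C = 1880 - j1.263e+04 Ω = 1.277e+04∠-81.5° Ω.
Step 4 — Source phasor: V = 24∠-90.0° V = 0 - j24 V.
Step 5 — Current: I = V / Z = 0.001859 - j0.0002768 A = 0.00188∠-8.5° A.
Step 6 — Complex power: S = V·I* = 0.006642 - j0.04462 VA.
Step 7 — Real power: P = Re(S) = 0.006642 W.
Step 8 — Reactive power: Q = Im(S) = -0.04462 VAR.
Step 9 — Apparent power: |S| = 0.04511 VA.
Step 10 — Power factor: PF = P/|S| = 0.1472 (leading).

(a) P = 0.006642 W  (b) Q = -0.04462 VAR  (c) S = 0.04511 VA  (d) PF = 0.1472 (leading)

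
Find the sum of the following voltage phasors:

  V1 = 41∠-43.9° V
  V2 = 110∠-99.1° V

Step 1 — Convert each phasor to rectangular form:
  V1 = 41·(cos(-43.9°) + j·sin(-43.9°)) = 29.54 - j28.43 V
  V2 = 110·(cos(-99.1°) + j·sin(-99.1°)) = -17.4 - j108.6 V
Step 2 — Sum components: V_total = 12.15 - j137 V.
Step 3 — Convert to polar: |V_total| = 137.6 V, ∠V_total = -84.9°.

V_total = 137.6∠-84.9° V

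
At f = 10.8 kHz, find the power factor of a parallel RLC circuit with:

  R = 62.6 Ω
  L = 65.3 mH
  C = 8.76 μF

Step 1 — Angular frequency: ω = 2π·f = 2π·1.08e+04 = 6.786e+04 rad/s.
Step 2 — Component impedances:
  R: Z = R = 62.6 Ω
  L: Z = jωL = j·6.786e+04·0.0653 = 0 + j4431 Ω
  C: Z = 1/(jωC) = -j/(ω·C) = 0 - j1.682 Ω
Step 3 — Parallel combination: 1/Z_total = 1/R + 1/L + 1/C; Z_total = 0.04521 - j1.682 Ω = 1.682∠-88.5° Ω.
Step 4 — Power factor: PF = cos(φ) = Re(Z)/|Z| = 0.045209/1.6823 = 0.02687.
Step 5 — Type: Im(Z) = -1.682 ⇒ leading (phase φ = -88.5°).

PF = 0.02687 (leading, φ = -88.5°)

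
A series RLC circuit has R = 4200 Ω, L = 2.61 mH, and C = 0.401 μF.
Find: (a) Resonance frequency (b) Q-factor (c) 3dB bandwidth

Step 1 — Resonance: ω₀ = 1/√(LC) = 1/√(0.00261·4.01e-07) = 3.091e+04 rad/s.
Step 2 — f₀ = ω₀/(2π) = 4920 Hz.
Step 3 — Series Q: Q = ω₀L/R = 3.091e+04·0.00261/4200 = 0.01921.
Step 4 — Bandwidth: Δω = ω₀/Q = 1.609e+06 rad/s; BW = Δω/(2π) = 2.561e+05 Hz.

(a) f₀ = 4920 Hz  (b) Q = 0.01921  (c) BW = 2.561e+05 Hz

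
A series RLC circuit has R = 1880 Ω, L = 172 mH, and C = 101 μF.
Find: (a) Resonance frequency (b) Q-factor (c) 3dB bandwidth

Step 1 — Resonance: ω₀ = 1/√(LC) = 1/√(0.172·0.000101) = 239.9 rad/s.
Step 2 — f₀ = ω₀/(2π) = 38.19 Hz.
Step 3 — Series Q: Q = ω₀L/R = 239.9·0.172/1880 = 0.02195.
Step 4 — Bandwidth: Δω = ω₀/Q = 1.093e+04 rad/s; BW = Δω/(2π) = 1740 Hz.

(a) f₀ = 38.19 Hz  (b) Q = 0.02195  (c) BW = 1740 Hz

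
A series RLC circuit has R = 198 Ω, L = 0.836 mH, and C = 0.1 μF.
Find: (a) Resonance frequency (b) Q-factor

Step 1 — Resonance condition Im(Z)=0 gives ω₀ = 1/√(LC).
Step 2 — ω₀ = 1/√(0.000836·1e-07) = 1.094e+05 rad/s.
Step 3 — f₀ = ω₀/(2π) = 1.741e+04 Hz.
Step 4 — Series Q: Q = ω₀L/R = 1.094e+05·0.000836/198 = 0.4618.

(a) f₀ = 1.741e+04 Hz  (b) Q = 0.4618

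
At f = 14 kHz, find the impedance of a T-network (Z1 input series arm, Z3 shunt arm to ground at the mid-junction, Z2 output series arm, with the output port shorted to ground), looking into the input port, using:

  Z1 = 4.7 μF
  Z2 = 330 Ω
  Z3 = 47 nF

Step 1 — Angular frequency: ω = 2π·f = 2π·1.4e+04 = 8.796e+04 rad/s.
Step 2 — Component impedances:
  Z1: Z = 1/(jωC) = -j/(ω·C) = 0 - j2.419 Ω
  Z2: Z = R = 330 Ω
  Z3: Z = 1/(jωC) = -j/(ω·C) = 0 - j241.9 Ω
Step 3 — With the output port shorted to ground, the output series arm Z2 runs from the junction to ground; the shunt arm Z3 also runs from the junction to ground. They appear in parallel: Z3 || Z2 = 115.3 - j157.3 Ω.
Step 4 — Series with input arm Z1: Z_in = Z1 + (Z3 || Z2) = 115.3 - j159.8 Ω = 197∠-54.2° Ω.

Z = 115.3 - j159.8 Ω = 197∠-54.2° Ω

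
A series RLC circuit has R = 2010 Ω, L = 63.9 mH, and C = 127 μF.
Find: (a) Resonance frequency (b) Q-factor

Step 1 — Resonance condition Im(Z)=0 gives ω₀ = 1/√(LC).
Step 2 — ω₀ = 1/√(0.0639·0.000127) = 351 rad/s.
Step 3 — f₀ = ω₀/(2π) = 55.87 Hz.
Step 4 — Series Q: Q = ω₀L/R = 351·0.0639/2010 = 0.01116.

(a) f₀ = 55.87 Hz  (b) Q = 0.01116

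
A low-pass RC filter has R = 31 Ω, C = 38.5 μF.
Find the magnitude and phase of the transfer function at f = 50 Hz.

Step 1 — Angular frequency: ω = 2π·50 = 314.2 rad/s.
Step 2 — Transfer function: H(jω) = 1/(1 + jωRC).
Step 3 — Denominator: 1 + jωRC = 1 + j·314.2·31·3.85e-05 = 1 + j0.3749.
Step 4 — H = 0.8767 - j0.3287.
Step 5 — Magnitude: |H| = 0.9363 (-0.6 dB); phase: φ = -20.6°.

|H| = 0.9363 (-0.6 dB), φ = -20.6°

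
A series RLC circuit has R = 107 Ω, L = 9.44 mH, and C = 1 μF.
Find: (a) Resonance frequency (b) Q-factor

Step 1 — Resonance condition Im(Z)=0 gives ω₀ = 1/√(LC).
Step 2 — ω₀ = 1/√(0.00944·1e-06) = 1.029e+04 rad/s.
Step 3 — f₀ = ω₀/(2π) = 1638 Hz.
Step 4 — Series Q: Q = ω₀L/R = 1.029e+04·0.00944/107 = 0.908.

(a) f₀ = 1638 Hz  (b) Q = 0.908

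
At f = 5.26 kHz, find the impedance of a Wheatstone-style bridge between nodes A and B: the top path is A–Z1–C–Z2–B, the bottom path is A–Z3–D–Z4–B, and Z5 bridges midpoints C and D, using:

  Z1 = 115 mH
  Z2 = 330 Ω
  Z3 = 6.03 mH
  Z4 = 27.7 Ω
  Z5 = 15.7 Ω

Step 1 — Angular frequency: ω = 2π·f = 2π·5260 = 3.305e+04 rad/s.
Step 2 — Component impedances:
  Z1: Z = jωL = j·3.305e+04·0.115 = 0 + j3801 Ω
  Z2: Z = R = 330 Ω
  Z3: Z = jωL = j·3.305e+04·0.00603 = 0 + j199.3 Ω
  Z4: Z = R = 27.7 Ω
  Z5: Z = R = 15.7 Ω
Step 3 — Bridge requires nodal analysis (the Z5 bridge couples midpoints C and D, so the two paths cannot be reduced to a simple series/parallel combination). Setting node B to ground and injecting 1 A at node A, the 3-node admittance system at A, C, D solves to V_A = Z_AB = 25.57 + j189.4 Ω = 191.1∠82.3° Ω.

Z = 25.57 + j189.4 Ω = 191.1∠82.3° Ω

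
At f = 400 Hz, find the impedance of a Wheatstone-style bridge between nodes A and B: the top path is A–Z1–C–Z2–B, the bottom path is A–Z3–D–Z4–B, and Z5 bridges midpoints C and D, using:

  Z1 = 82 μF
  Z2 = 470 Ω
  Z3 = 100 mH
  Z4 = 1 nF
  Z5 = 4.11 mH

Step 1 — Angular frequency: ω = 2π·f = 2π·400 = 2513 rad/s.
Step 2 — Component impedances:
  Z1: Z = 1/(jωC) = -j/(ω·C) = 0 - j4.852 Ω
  Z2: Z = R = 470 Ω
  Z3: Z = jωL = j·2513·0.1 = 0 + j251.3 Ω
  Z4: Z = 1/(jωC) = -j/(ω·C) = 0 - j3.979e+05 Ω
  Z5: Z = jωL = j·2513·0.00411 = 0 + j10.33 Ω
Step 3 — Bridge requires nodal analysis (the Z5 bridge couples midpoints C and D, so the two paths cannot be reduced to a simple series/parallel combination). Setting node B to ground and injecting 1 A at node A, the 3-node admittance system at A, C, D solves to V_A = Z_AB = 470 - j5.499 Ω = 470∠-0.7° Ω.

Z = 470 - j5.499 Ω = 470∠-0.7° Ω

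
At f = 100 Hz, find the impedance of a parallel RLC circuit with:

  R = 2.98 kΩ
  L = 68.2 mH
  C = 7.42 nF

Step 1 — Angular frequency: ω = 2π·f = 2π·100 = 628.3 rad/s.
Step 2 — Component impedances:
  R: Z = R = 2980 Ω
  L: Z = jωL = j·628.3·0.0682 = 0 + j42.85 Ω
  C: Z = 1/(jωC) = -j/(ω·C) = 0 - j2.145e+05 Ω
Step 3 — Parallel combination: 1/Z_total = 1/R + 1/L + 1/C; Z_total = 0.6163 + j42.85 Ω = 42.86∠89.2° Ω.

Z = 0.6163 + j42.85 Ω = 42.86∠89.2° Ω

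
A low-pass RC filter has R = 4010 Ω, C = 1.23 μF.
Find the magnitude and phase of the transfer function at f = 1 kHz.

Step 1 — Angular frequency: ω = 2π·1000 = 6283 rad/s.
Step 2 — Transfer function: H(jω) = 1/(1 + jωRC).
Step 3 — Denominator: 1 + jωRC = 1 + j·6283·4010·1.23e-06 = 1 + j30.99.
Step 4 — H = 0.00104 - j0.03223.
Step 5 — Magnitude: |H| = 0.03225 (-29.8 dB); phase: φ = -88.2°.

|H| = 0.03225 (-29.8 dB), φ = -88.2°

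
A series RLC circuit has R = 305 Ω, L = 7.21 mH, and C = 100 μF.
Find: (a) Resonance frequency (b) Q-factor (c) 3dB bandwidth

Step 1 — Resonance condition Im(Z)=0 gives ω₀ = 1/√(LC).
Step 2 — ω₀ = 1/√(0.00721·0.0001) = 1178 rad/s.
Step 3 — f₀ = ω₀/(2π) = 187.4 Hz.
Step 4 — Series Q: Q = ω₀L/R = 1178·0.00721/305 = 0.02784.
Step 5 — 3dB bandwidth: Δω = ω₀/Q = 4.23e+04 rad/s; BW = Δω/(2π) = 6733 Hz.

(a) f₀ = 187.4 Hz  (b) Q = 0.02784  (c) BW = 6733 Hz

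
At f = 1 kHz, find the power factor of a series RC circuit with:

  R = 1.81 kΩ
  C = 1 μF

Step 1 — Angular frequency: ω = 2π·f = 2π·1000 = 6283 rad/s.
Step 2 — Component impedances:
  R: Z = R = 1810 Ω
  C: Z = 1/(jωC) = -j/(ω·C) = 0 - j159.2 Ω
Step 3 — Series combination: Z_total = R + C = 1810 - j159.2 Ω = 1817∠-5.0° Ω.
Step 4 — Power factor: PF = cos(φ) = Re(Z)/|Z| = 1810/1816.98 = 0.9962.
Step 5 — Type: Im(Z) = -159.2 ⇒ leading (phase φ = -5.0°).

PF = 0.9962 (leading, φ = -5.0°)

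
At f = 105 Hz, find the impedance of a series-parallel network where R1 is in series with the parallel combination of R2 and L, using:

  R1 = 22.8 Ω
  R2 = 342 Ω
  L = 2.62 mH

Step 1 — Angular frequency: ω = 2π·f = 2π·105 = 659.7 rad/s.
Step 2 — Component impedances:
  R1: Z = R = 22.8 Ω
  R2: Z = R = 342 Ω
  L: Z = jωL = j·659.7·0.00262 = 0 + j1.729 Ω
Step 3 — Parallel branch: R2 || L = 1/(1/R2 + 1/L) = 0.008736 + j1.728 Ω.
Step 4 — Series with R1: Z_total = R1 + (R2 || L) = 22.81 + j1.728 Ω = 22.87∠4.3° Ω.

Z = 22.81 + j1.728 Ω = 22.87∠4.3° Ω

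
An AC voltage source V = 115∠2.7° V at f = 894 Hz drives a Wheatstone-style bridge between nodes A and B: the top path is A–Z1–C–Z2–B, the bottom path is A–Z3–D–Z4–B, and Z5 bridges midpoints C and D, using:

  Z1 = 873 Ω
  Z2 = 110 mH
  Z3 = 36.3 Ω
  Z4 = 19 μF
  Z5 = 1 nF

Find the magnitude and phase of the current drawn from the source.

Step 1 — Angular frequency: ω = 2π·f = 2π·894 = 5617 rad/s.
Step 2 — Component impedances:
  Z1: Z = R = 873 Ω
  Z2: Z = jωL = j·5617·0.11 = 0 + j617.9 Ω
  Z3: Z = R = 36.3 Ω
  Z4: Z = 1/(jωC) = -j/(ω·C) = 0 - j9.37 Ω
  Z5: Z = 1/(jωC) = -j/(ω·C) = 0 - j1.78e+05 Ω
Step 3 — Bridge requires nodal analysis (the Z5 bridge couples midpoints C and D, so the two paths cannot be reduced to a simple series/parallel combination). Setting node B to ground and injecting 1 A at node A, the 3-node admittance system at A, C, D solves to V_A = Z_AB = 35.72 - j8.226 Ω = 36.65∠-13.0° Ω.
Step 4 — Source phasor: V = 115∠2.7° V = 114.9 + j5.417 V.
Step 5 — Ohm's law: I = V / Z_total = (114.9 + j5.417) / (35.72 - j8.226) = 3.021 + j0.8475 A.
Step 6 — Convert to polar: |I| = 3.138 A, ∠I = 15.7°.

I = 3.138∠15.7° A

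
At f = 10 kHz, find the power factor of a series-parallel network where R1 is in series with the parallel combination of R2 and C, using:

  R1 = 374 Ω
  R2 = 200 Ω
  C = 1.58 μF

Step 1 — Angular frequency: ω = 2π·f = 2π·1e+04 = 6.283e+04 rad/s.
Step 2 — Component impedances:
  R1: Z = R = 374 Ω
  R2: Z = R = 200 Ω
  C: Z = 1/(jωC) = -j/(ω·C) = 0 - j10.07 Ω
Step 3 — Parallel branch: R2 || C = 1/(1/R2 + 1/C) = 0.5061 - j10.05 Ω.
Step 4 — Series with R1: Z_total = R1 + (R2 || C) = 374.5 - j10.05 Ω = 374.6∠-1.5° Ω.
Step 5 — Power factor: PF = cos(φ) = Re(Z)/|Z| = 374.506/374.641 = 0.9996.
Step 6 — Type: Im(Z) = -10.05 ⇒ leading (phase φ = -1.5°).

PF = 0.9996 (leading, φ = -1.5°)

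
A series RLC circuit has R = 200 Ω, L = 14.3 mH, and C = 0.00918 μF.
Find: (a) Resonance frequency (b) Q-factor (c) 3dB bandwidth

Step 1 — Resonance: ω₀ = 1/√(LC) = 1/√(0.0143·9.18e-09) = 8.728e+04 rad/s.
Step 2 — f₀ = ω₀/(2π) = 1.389e+04 Hz.
Step 3 — Series Q: Q = ω₀L/R = 8.728e+04·0.0143/200 = 6.24.
Step 4 — Bandwidth: Δω = ω₀/Q = 1.399e+04 rad/s; BW = Δω/(2π) = 2226 Hz.

(a) f₀ = 1.389e+04 Hz  (b) Q = 6.24  (c) BW = 2226 Hz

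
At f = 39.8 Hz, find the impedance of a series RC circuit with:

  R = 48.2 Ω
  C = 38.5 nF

Step 1 — Angular frequency: ω = 2π·f = 2π·39.8 = 250.1 rad/s.
Step 2 — Component impedances:
  R: Z = R = 48.2 Ω
  C: Z = 1/(jωC) = -j/(ω·C) = 0 - j1.039e+05 Ω
Step 3 — Series combination: Z_total = R + C = 48.2 - j1.039e+05 Ω = 1.039e+05∠-90.0° Ω.

Z = 48.2 - j1.039e+05 Ω = 1.039e+05∠-90.0° Ω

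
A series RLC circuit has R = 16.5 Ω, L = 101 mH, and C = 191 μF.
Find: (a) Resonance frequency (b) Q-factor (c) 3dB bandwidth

Step 1 — Resonance: ω₀ = 1/√(LC) = 1/√(0.101·0.000191) = 227.7 rad/s.
Step 2 — f₀ = ω₀/(2π) = 36.24 Hz.
Step 3 — Series Q: Q = ω₀L/R = 227.7·0.101/16.5 = 1.394.
Step 4 — Bandwidth: Δω = ω₀/Q = 163.4 rad/s; BW = Δω/(2π) = 26 Hz.

(a) f₀ = 36.24 Hz  (b) Q = 1.394  (c) BW = 26 Hz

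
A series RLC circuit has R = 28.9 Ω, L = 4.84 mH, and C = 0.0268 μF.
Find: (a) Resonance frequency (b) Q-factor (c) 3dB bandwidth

Step 1 — Resonance: ω₀ = 1/√(LC) = 1/√(0.00484·2.68e-08) = 8.78e+04 rad/s.
Step 2 — f₀ = ω₀/(2π) = 1.397e+04 Hz.
Step 3 — Series Q: Q = ω₀L/R = 8.78e+04·0.00484/28.9 = 14.7.
Step 4 — Bandwidth: Δω = ω₀/Q = 5971 rad/s; BW = Δω/(2π) = 950.3 Hz.

(a) f₀ = 1.397e+04 Hz  (b) Q = 14.7  (c) BW = 950.3 Hz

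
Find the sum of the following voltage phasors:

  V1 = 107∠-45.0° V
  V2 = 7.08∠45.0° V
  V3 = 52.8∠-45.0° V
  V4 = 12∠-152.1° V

Step 1 — Convert each phasor to rectangular form:
  V1 = 107·(cos(-45.0°) + j·sin(-45.0°)) = 75.66 - j75.66 V
  V2 = 7.08·(cos(45.0°) + j·sin(45.0°)) = 5.006 + j5.006 V
  V3 = 52.8·(cos(-45.0°) + j·sin(-45.0°)) = 37.34 - j37.34 V
  V4 = 12·(cos(-152.1°) + j·sin(-152.1°)) = -10.61 - j5.615 V
Step 2 — Sum components: V_total = 107.4 - j113.6 V.
Step 3 — Convert to polar: |V_total| = 156.3 V, ∠V_total = -46.6°.

V_total = 156.3∠-46.6° V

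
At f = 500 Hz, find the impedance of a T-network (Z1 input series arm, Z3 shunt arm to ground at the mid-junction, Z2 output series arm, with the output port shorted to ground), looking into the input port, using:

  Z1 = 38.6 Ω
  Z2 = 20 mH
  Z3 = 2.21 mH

Step 1 — Angular frequency: ω = 2π·f = 2π·500 = 3142 rad/s.
Step 2 — Component impedances:
  Z1: Z = R = 38.6 Ω
  Z2: Z = jωL = j·3142·0.02 = 0 + j62.83 Ω
  Z3: Z = jωL = j·3142·0.00221 = 0 + j6.943 Ω
Step 3 — With the output port shorted to ground, the output series arm Z2 runs from the junction to ground; the shunt arm Z3 also runs from the junction to ground. They appear in parallel: Z3 || Z2 = 0 + j6.252 Ω.
Step 4 — Series with input arm Z1: Z_in = Z1 + (Z3 || Z2) = 38.6 + j6.252 Ω = 39.1∠9.2° Ω.

Z = 38.6 + j6.252 Ω = 39.1∠9.2° Ω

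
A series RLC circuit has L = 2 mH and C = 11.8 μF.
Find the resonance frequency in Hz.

Step 1 — Resonance condition Im(Z)=0 gives ω₀ = 1/√(LC).
Step 2 — ω₀ = 1/√(0.002·1.18e-05) = 6509 rad/s.
Step 3 — f₀ = ω₀/(2π) = 1036 Hz.

f₀ = 1036 Hz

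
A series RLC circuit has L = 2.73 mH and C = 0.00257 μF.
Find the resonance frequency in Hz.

Step 1 — Resonance condition Im(Z)=0 gives ω₀ = 1/√(LC).
Step 2 — ω₀ = 1/√(0.00273·2.57e-09) = 3.775e+05 rad/s.
Step 3 — f₀ = ω₀/(2π) = 6.009e+04 Hz.

f₀ = 6.009e+04 Hz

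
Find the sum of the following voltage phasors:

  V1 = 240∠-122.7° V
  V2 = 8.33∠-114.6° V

Step 1 — Convert each phasor to rectangular form:
  V1 = 240·(cos(-122.7°) + j·sin(-122.7°)) = -129.7 - j202 V
  V2 = 8.33·(cos(-114.6°) + j·sin(-114.6°)) = -3.468 - j7.574 V
Step 2 — Sum components: V_total = -133.1 - j209.5 V.
Step 3 — Convert to polar: |V_total| = 248.2 V, ∠V_total = -122.4°.

V_total = 248.2∠-122.4° V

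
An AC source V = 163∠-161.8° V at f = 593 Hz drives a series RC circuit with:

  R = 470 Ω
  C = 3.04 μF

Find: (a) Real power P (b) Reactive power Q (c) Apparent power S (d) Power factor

Step 1 — Angular frequency: ω = 2π·f = 2π·593 = 3726 rad/s.
Step 2 — Component impedances:
  R: Z = R = 470 Ω
  C: Z = 1/(jωC) = -j/(ω·C) = 0 - j88.29 Ω
Step 3 — Series combination: Z_total = R + C = 470 - j88.29 Ω = 478.2∠-10.6° Ω.
Step 4 — Source phasor: V = 163∠-161.8° V = -154.8 - j50.91 V.
Step 5 — Current: I = V / Z = -0.2986 - j0.1644 A = 0.3408∠-151.2° A.
Step 6 — Complex power: S = V·I* = 54.6 - j10.26 VA.
Step 7 — Real power: P = Re(S) = 54.6 W.
Step 8 — Reactive power: Q = Im(S) = -10.26 VAR.
Step 9 — Apparent power: |S| = 55.56 VA.
Step 10 — Power factor: PF = P/|S| = 0.9828 (leading).

(a) P = 54.6 W  (b) Q = -10.26 VAR  (c) S = 55.56 VA  (d) PF = 0.9828 (leading)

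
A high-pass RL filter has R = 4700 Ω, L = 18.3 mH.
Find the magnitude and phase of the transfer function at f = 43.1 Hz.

Step 1 — Angular frequency: ω = 2π·43.1 = 270.8 rad/s.
Step 2 — Transfer function: H(jω) = jωL/(R + jωL).
Step 3 — Numerator jωL = j·4.956; denominator R + jωL = 4700 + j4.956.
Step 4 — H = 1.112e-06 + j0.001054.
Step 5 — Magnitude: |H| = 0.001054 (-59.5 dB); phase: φ = 89.9°.

|H| = 0.001054 (-59.5 dB), φ = 89.9°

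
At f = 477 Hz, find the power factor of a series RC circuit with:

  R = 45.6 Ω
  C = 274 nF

Step 1 — Angular frequency: ω = 2π·f = 2π·477 = 2997 rad/s.
Step 2 — Component impedances:
  R: Z = R = 45.6 Ω
  C: Z = 1/(jωC) = -j/(ω·C) = 0 - j1218 Ω
Step 3 — Series combination: Z_total = R + C = 45.6 - j1218 Ω = 1219∠-87.9° Ω.
Step 4 — Power factor: PF = cos(φ) = Re(Z)/|Z| = 45.6/1218.6 = 0.03742.
Step 5 — Type: Im(Z) = -1218 ⇒ leading (phase φ = -87.9°).

PF = 0.03742 (leading, φ = -87.9°)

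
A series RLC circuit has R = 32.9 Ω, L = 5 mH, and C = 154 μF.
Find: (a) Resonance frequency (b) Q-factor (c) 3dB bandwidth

Step 1 — Resonance: ω₀ = 1/√(LC) = 1/√(0.005·0.000154) = 1140 rad/s.
Step 2 — f₀ = ω₀/(2π) = 181.4 Hz.
Step 3 — Series Q: Q = ω₀L/R = 1140·0.005/32.9 = 0.1732.
Step 4 — Bandwidth: Δω = ω₀/Q = 6580 rad/s; BW = Δω/(2π) = 1047 Hz.

(a) f₀ = 181.4 Hz  (b) Q = 0.1732  (c) BW = 1047 Hz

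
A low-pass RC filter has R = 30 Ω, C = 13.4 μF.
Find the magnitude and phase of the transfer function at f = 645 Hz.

Step 1 — Angular frequency: ω = 2π·645 = 4053 rad/s.
Step 2 — Transfer function: H(jω) = 1/(1 + jωRC).
Step 3 — Denominator: 1 + jωRC = 1 + j·4053·30·1.34e-05 = 1 + j1.629.
Step 4 — H = 0.2737 - j0.4458.
Step 5 — Magnitude: |H| = 0.5231 (-5.6 dB); phase: φ = -58.5°.

|H| = 0.5231 (-5.6 dB), φ = -58.5°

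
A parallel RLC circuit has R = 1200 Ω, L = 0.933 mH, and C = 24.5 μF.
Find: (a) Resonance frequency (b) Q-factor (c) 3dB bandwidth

Step 1 — Resonance: ω₀ = 1/√(LC) = 1/√(0.000933·2.45e-05) = 6614 rad/s.
Step 2 — f₀ = ω₀/(2π) = 1053 Hz.
Step 3 — Parallel Q: Q = R/(ω₀L) = 1200/(6614·0.000933) = 194.5.
Step 4 — Bandwidth: Δω = ω₀/Q = 34.01 rad/s; BW = Δω/(2π) = 5.413 Hz.

(a) f₀ = 1053 Hz  (b) Q = 194.5  (c) BW = 5.413 Hz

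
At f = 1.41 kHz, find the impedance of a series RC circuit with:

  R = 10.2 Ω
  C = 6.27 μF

Step 1 — Angular frequency: ω = 2π·f = 2π·1410 = 8859 rad/s.
Step 2 — Component impedances:
  R: Z = R = 10.2 Ω
  C: Z = 1/(jωC) = -j/(ω·C) = 0 - j18 Ω
Step 3 — Series combination: Z_total = R + C = 10.2 - j18 Ω = 20.69∠-60.5° Ω.

Z = 10.2 - j18 Ω = 20.69∠-60.5° Ω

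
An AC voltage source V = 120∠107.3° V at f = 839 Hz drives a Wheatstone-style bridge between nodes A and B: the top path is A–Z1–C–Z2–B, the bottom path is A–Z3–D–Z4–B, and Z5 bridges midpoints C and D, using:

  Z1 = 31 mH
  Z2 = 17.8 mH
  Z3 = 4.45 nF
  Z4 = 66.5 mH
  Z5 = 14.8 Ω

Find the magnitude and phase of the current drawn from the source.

Step 1 — Angular frequency: ω = 2π·f = 2π·839 = 5272 rad/s.
Step 2 — Component impedances:
  Z1: Z = jωL = j·5272·0.031 = 0 + j163.4 Ω
  Z2: Z = jωL = j·5272·0.0178 = 0 + j93.83 Ω
  Z3: Z = 1/(jωC) = -j/(ω·C) = 0 - j4.263e+04 Ω
  Z4: Z = jωL = j·5272·0.0665 = 0 + j350.6 Ω
  Z5: Z = R = 14.8 Ω
Step 3 — Bridge requires nodal analysis (the Z5 bridge couples midpoints C and D, so the two paths cannot be reduced to a simple series/parallel combination). Setting node B to ground and injecting 1 A at node A, the 3-node admittance system at A, C, D solves to V_A = Z_AB = 0.6834 + j238.1 Ω = 238.1∠89.8° Ω.
Step 4 — Source phasor: V = 120∠107.3° V = -35.68 + j114.6 V.
Step 5 — Ohm's law: I = V / Z_total = (-35.68 + j114.6) / (0.6834 + j238.1) = 0.4808 + j0.1513 A.
Step 6 — Convert to polar: |I| = 0.504 A, ∠I = 17.5°.

I = 0.504∠17.5° A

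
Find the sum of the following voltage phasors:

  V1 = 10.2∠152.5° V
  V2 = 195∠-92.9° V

Step 1 — Convert each phasor to rectangular form:
  V1 = 10.2·(cos(152.5°) + j·sin(152.5°)) = -9.048 + j4.71 V
  V2 = 195·(cos(-92.9°) + j·sin(-92.9°)) = -9.866 - j194.8 V
Step 2 — Sum components: V_total = -18.91 - j190 V.
Step 3 — Convert to polar: |V_total| = 191 V, ∠V_total = -95.7°.

V_total = 191∠-95.7° V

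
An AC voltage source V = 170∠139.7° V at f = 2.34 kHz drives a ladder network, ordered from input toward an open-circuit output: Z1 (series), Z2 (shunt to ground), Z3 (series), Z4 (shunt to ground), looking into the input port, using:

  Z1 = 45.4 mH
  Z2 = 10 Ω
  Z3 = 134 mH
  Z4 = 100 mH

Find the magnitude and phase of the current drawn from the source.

Step 1 — Angular frequency: ω = 2π·f = 2π·2340 = 1.47e+04 rad/s.
Step 2 — Component impedances:
  Z1: Z = jωL = j·1.47e+04·0.0454 = 0 + j667.5 Ω
  Z2: Z = R = 10 Ω
  Z3: Z = jωL = j·1.47e+04·0.134 = 0 + j1970 Ω
  Z4: Z = jωL = j·1.47e+04·0.1 = 0 + j1470 Ω
Step 3 — Ladder network (open output): work backward from the far end, alternating series and parallel combinations. Z_in = 10 + j667.5 Ω = 667.6∠89.1° Ω.
Step 4 — Source phasor: V = 170∠139.7° V = -129.7 + j110 V.
Step 5 — Ohm's law: I = V / Z_total = (-129.7 + j110) / (10 + j667.5) = 0.1618 + j0.1967 A.
Step 6 — Convert to polar: |I| = 0.2546 A, ∠I = 50.6°.

I = 0.2546∠50.6° A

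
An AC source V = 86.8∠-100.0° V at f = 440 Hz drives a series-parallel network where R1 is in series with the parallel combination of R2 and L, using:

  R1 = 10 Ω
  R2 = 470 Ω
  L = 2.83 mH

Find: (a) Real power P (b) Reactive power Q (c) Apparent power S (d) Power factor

Step 1 — Angular frequency: ω = 2π·f = 2π·440 = 2765 rad/s.
Step 2 — Component impedances:
  R1: Z = R = 10 Ω
  R2: Z = R = 470 Ω
  L: Z = jωL = j·2765·0.00283 = 0 + j7.824 Ω
Step 3 — Parallel branch: R2 || L = 1/(1/R2 + 1/L) = 0.1302 + j7.822 Ω.
Step 4 — Series with R1: Z_total = R1 + (R2 || L) = 10.13 + j7.822 Ω = 12.8∠37.7° Ω.
Step 5 — Source phasor: V = 86.8∠-100.0° V = -15.07 - j85.48 V.
Step 6 — Current: I = V / Z = -5.014 - j4.567 A = 6.782∠-137.7° A.
Step 7 — Complex power: S = V·I* = 466 + j359.8 VA.
Step 8 — Real power: P = Re(S) = 466 W.
Step 9 — Reactive power: Q = Im(S) = 359.8 VAR.
Step 10 — Apparent power: |S| = 588.7 VA.
Step 11 — Power factor: PF = P/|S| = 0.7915 (lagging).

(a) P = 466 W  (b) Q = 359.8 VAR  (c) S = 588.7 VA  (d) PF = 0.7915 (lagging)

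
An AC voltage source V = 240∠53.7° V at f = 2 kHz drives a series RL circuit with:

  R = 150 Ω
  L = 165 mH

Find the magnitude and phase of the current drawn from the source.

Step 1 — Angular frequency: ω = 2π·f = 2π·2000 = 1.257e+04 rad/s.
Step 2 — Component impedances:
  R: Z = R = 150 Ω
  L: Z = jωL = j·1.257e+04·0.165 = 0 + j2073 Ω
Step 3 — Series combination: Z_total = R + L = 150 + j2073 Ω = 2079∠85.9° Ω.
Step 4 — Source phasor: V = 240∠53.7° V = 142.1 + j193.4 V.
Step 5 — Ohm's law: I = V / Z_total = (142.1 + j193.4) / (150 + j2073) = 0.09773 - j0.06145 A.
Step 6 — Convert to polar: |I| = 0.1154 A, ∠I = -32.2°.

I = 0.1154∠-32.2° A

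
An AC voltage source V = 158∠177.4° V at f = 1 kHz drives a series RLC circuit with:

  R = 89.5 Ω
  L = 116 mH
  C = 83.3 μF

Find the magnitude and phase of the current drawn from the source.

Step 1 — Angular frequency: ω = 2π·f = 2π·1000 = 6283 rad/s.
Step 2 — Component impedances:
  R: Z = R = 89.5 Ω
  L: Z = jωL = j·6283·0.116 = 0 + j728.8 Ω
  C: Z = 1/(jωC) = -j/(ω·C) = 0 - j1.911 Ω
Step 3 — Series combination: Z_total = R + L + C = 89.5 + j726.9 Ω = 732.4∠83.0° Ω.
Step 4 — Source phasor: V = 158∠177.4° V = -157.8 + j7.167 V.
Step 5 — Ohm's law: I = V / Z_total = (-157.8 + j7.167) / (89.5 + j726.9) = -0.01662 + j0.2151 A.
Step 6 — Convert to polar: |I| = 0.2157 A, ∠I = 94.4°.

I = 0.2157∠94.4° A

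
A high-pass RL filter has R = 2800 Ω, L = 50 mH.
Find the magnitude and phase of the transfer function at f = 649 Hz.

Step 1 — Angular frequency: ω = 2π·649 = 4078 rad/s.
Step 2 — Transfer function: H(jω) = jωL/(R + jωL).
Step 3 — Numerator jωL = j·203.9; denominator R + jωL = 2800 + j203.9.
Step 4 — H = 0.005274 + j0.07243.
Step 5 — Magnitude: |H| = 0.07263 (-22.8 dB); phase: φ = 85.8°.

|H| = 0.07263 (-22.8 dB), φ = 85.8°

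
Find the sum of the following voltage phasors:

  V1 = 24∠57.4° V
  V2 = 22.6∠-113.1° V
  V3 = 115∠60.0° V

Step 1 — Convert each phasor to rectangular form:
  V1 = 24·(cos(57.4°) + j·sin(57.4°)) = 12.93 + j20.22 V
  V2 = 22.6·(cos(-113.1°) + j·sin(-113.1°)) = -8.867 - j20.79 V
  V3 = 115·(cos(60.0°) + j·sin(60.0°)) = 57.5 + j99.59 V
Step 2 — Sum components: V_total = 61.56 + j99.02 V.
Step 3 — Convert to polar: |V_total| = 116.6 V, ∠V_total = 58.1°.

V_total = 116.6∠58.1° V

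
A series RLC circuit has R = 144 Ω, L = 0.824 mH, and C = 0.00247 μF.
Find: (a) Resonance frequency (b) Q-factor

Step 1 — Resonance condition Im(Z)=0 gives ω₀ = 1/√(LC).
Step 2 — ω₀ = 1/√(0.000824·2.47e-09) = 7.01e+05 rad/s.
Step 3 — f₀ = ω₀/(2π) = 1.116e+05 Hz.
Step 4 — Series Q: Q = ω₀L/R = 7.01e+05·0.000824/144 = 4.011.

(a) f₀ = 1.116e+05 Hz  (b) Q = 4.011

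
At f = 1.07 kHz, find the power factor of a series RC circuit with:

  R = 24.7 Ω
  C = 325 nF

Step 1 — Angular frequency: ω = 2π·f = 2π·1070 = 6723 rad/s.
Step 2 — Component impedances:
  R: Z = R = 24.7 Ω
  C: Z = 1/(jωC) = -j/(ω·C) = 0 - j457.7 Ω
Step 3 — Series combination: Z_total = R + C = 24.7 - j457.7 Ω = 458.3∠-86.9° Ω.
Step 4 — Power factor: PF = cos(φ) = Re(Z)/|Z| = 24.7/458.3 = 0.05389.
Step 5 — Type: Im(Z) = -457.7 ⇒ leading (phase φ = -86.9°).

PF = 0.05389 (leading, φ = -86.9°)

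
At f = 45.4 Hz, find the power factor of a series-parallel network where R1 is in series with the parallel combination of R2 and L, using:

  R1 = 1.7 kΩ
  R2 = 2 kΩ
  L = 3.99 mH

Step 1 — Angular frequency: ω = 2π·f = 2π·45.4 = 285.3 rad/s.
Step 2 — Component impedances:
  R1: Z = R = 1700 Ω
  R2: Z = R = 2000 Ω
  L: Z = jωL = j·285.3·0.00399 = 0 + j1.138 Ω
Step 3 — Parallel branch: R2 || L = 1/(1/R2 + 1/L) = 0.0006477 + j1.138 Ω.
Step 4 — Series with R1: Z_total = R1 + (R2 || L) = 1700 + j1.138 Ω = 1700∠0.0° Ω.
Step 5 — Power factor: PF = cos(φ) = Re(Z)/|Z| = 1700/1700 = 1.
Step 6 — Type: Im(Z) = 1.138 ⇒ lagging (phase φ = 0.0°).

PF = 1 (lagging, φ = 0.0°)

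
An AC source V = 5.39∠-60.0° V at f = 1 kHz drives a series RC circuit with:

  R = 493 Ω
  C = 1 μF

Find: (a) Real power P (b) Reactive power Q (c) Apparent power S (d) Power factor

Step 1 — Angular frequency: ω = 2π·f = 2π·1000 = 6283 rad/s.
Step 2 — Component impedances:
  R: Z = R = 493 Ω
  C: Z = 1/(jωC) = -j/(ω·C) = 0 - j159.2 Ω
Step 3 — Series combination: Z_total = R + C = 493 - j159.2 Ω = 518.1∠-17.9° Ω.
Step 4 — Source phasor: V = 5.39∠-60.0° V = 2.695 - j4.668 V.
Step 5 — Current: I = V / Z = 0.007719 - j0.006976 A = 0.0104∠-42.1° A.
Step 6 — Complex power: S = V·I* = 0.05337 - j0.01723 VA.
Step 7 — Real power: P = Re(S) = 0.05337 W.
Step 8 — Reactive power: Q = Im(S) = -0.01723 VAR.
Step 9 — Apparent power: |S| = 0.05608 VA.
Step 10 — Power factor: PF = P/|S| = 0.9516 (leading).

(a) P = 0.05337 W  (b) Q = -0.01723 VAR  (c) S = 0.05608 VA  (d) PF = 0.9516 (leading)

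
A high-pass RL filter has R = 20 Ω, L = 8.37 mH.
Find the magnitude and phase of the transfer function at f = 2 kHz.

Step 1 — Angular frequency: ω = 2π·2000 = 1.257e+04 rad/s.
Step 2 — Transfer function: H(jω) = jωL/(R + jωL).
Step 3 — Numerator jωL = j·105.2; denominator R + jωL = 20 + j105.2.
Step 4 — H = 0.9651 + j0.1835.
Step 5 — Magnitude: |H| = 0.9824 (-0.2 dB); phase: φ = 10.8°.

|H| = 0.9824 (-0.2 dB), φ = 10.8°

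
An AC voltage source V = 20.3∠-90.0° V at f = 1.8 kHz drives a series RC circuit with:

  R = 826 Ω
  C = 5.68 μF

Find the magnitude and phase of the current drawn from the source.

Step 1 — Angular frequency: ω = 2π·f = 2π·1800 = 1.131e+04 rad/s.
Step 2 — Component impedances:
  R: Z = R = 826 Ω
  C: Z = 1/(jωC) = -j/(ω·C) = 0 - j15.57 Ω
Step 3 — Series combination: Z_total = R + C = 826 - j15.57 Ω = 826.1∠-1.1° Ω.
Step 4 — Source phasor: V = 20.3∠-90.0° V = 0 - j20.3 V.
Step 5 — Ohm's law: I = V / Z_total = (0 - j20.3) / (826 - j15.57) = 0.000463 - j0.02457 A.
Step 6 — Convert to polar: |I| = 0.02457 A, ∠I = -88.9°.

I = 0.02457∠-88.9° A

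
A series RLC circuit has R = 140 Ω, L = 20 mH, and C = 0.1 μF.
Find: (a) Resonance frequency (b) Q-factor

Step 1 — Resonance condition Im(Z)=0 gives ω₀ = 1/√(LC).
Step 2 — ω₀ = 1/√(0.02·1e-07) = 2.236e+04 rad/s.
Step 3 — f₀ = ω₀/(2π) = 3559 Hz.
Step 4 — Series Q: Q = ω₀L/R = 2.236e+04·0.02/140 = 3.194.

(a) f₀ = 3559 Hz  (b) Q = 3.194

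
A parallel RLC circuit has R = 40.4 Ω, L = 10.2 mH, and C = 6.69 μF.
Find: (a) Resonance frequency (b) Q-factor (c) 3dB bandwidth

Step 1 — Resonance: ω₀ = 1/√(LC) = 1/√(0.0102·6.69e-06) = 3828 rad/s.
Step 2 — f₀ = ω₀/(2π) = 609.3 Hz.
Step 3 — Parallel Q: Q = R/(ω₀L) = 40.4/(3828·0.0102) = 1.035.
Step 4 — Bandwidth: Δω = ω₀/Q = 3700 rad/s; BW = Δω/(2π) = 588.9 Hz.

(a) f₀ = 609.3 Hz  (b) Q = 1.035  (c) BW = 588.9 Hz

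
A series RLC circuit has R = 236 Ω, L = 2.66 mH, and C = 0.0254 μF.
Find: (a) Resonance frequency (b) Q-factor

Step 1 — Resonance condition Im(Z)=0 gives ω₀ = 1/√(LC).
Step 2 — ω₀ = 1/√(0.00266·2.54e-08) = 1.217e+05 rad/s.
Step 3 — f₀ = ω₀/(2π) = 1.936e+04 Hz.
Step 4 — Series Q: Q = ω₀L/R = 1.217e+05·0.00266/236 = 1.371.

(a) f₀ = 1.936e+04 Hz  (b) Q = 1.371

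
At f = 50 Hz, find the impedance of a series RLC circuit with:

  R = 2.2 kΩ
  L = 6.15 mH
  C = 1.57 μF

Step 1 — Angular frequency: ω = 2π·f = 2π·50 = 314.2 rad/s.
Step 2 — Component impedances:
  R: Z = R = 2200 Ω
  L: Z = jωL = j·314.2·0.00615 = 0 + j1.932 Ω
  C: Z = 1/(jωC) = -j/(ω·C) = 0 - j2027 Ω
Step 3 — Series combination: Z_total = R + L + C = 2200 - j2026 Ω = 2990∠-42.6° Ω.

Z = 2200 - j2026 Ω = 2990∠-42.6° Ω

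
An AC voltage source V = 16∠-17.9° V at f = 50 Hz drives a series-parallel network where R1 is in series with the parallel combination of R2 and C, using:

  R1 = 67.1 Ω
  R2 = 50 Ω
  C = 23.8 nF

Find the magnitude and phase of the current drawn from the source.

Step 1 — Angular frequency: ω = 2π·f = 2π·50 = 314.2 rad/s.
Step 2 — Component impedances:
  R1: Z = R = 67.1 Ω
  R2: Z = R = 50 Ω
  C: Z = 1/(jωC) = -j/(ω·C) = 0 - j1.337e+05 Ω
Step 3 — Parallel branch: R2 || C = 1/(1/R2 + 1/C) = 50 - j0.01869 Ω.
Step 4 — Series with R1: Z_total = R1 + (R2 || C) = 117.1 - j0.01869 Ω = 117.1∠-0.0° Ω.
Step 5 — Source phasor: V = 16∠-17.9° V = 15.23 - j4.918 V.
Step 6 — Ohm's law: I = V / Z_total = (15.23 - j4.918) / (117.1 - j0.01869) = 0.13 - j0.04198 A.
Step 7 — Convert to polar: |I| = 0.1366 A, ∠I = -17.9°.

I = 0.1366∠-17.9° A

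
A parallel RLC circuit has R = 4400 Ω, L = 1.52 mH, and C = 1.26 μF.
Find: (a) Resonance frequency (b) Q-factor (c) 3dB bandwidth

Step 1 — Resonance: ω₀ = 1/√(LC) = 1/√(0.00152·1.26e-06) = 2.285e+04 rad/s.
Step 2 — f₀ = ω₀/(2π) = 3637 Hz.
Step 3 — Parallel Q: Q = R/(ω₀L) = 4400/(2.285e+04·0.00152) = 126.7.
Step 4 — Bandwidth: Δω = ω₀/Q = 180.4 rad/s; BW = Δω/(2π) = 28.71 Hz.

(a) f₀ = 3637 Hz  (b) Q = 126.7  (c) BW = 28.71 Hz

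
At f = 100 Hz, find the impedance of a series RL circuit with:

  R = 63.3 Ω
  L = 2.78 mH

Step 1 — Angular frequency: ω = 2π·f = 2π·100 = 628.3 rad/s.
Step 2 — Component impedances:
  R: Z = R = 63.3 Ω
  L: Z = jωL = j·628.3·0.00278 = 0 + j1.747 Ω
Step 3 — Series combination: Z_total = R + L = 63.3 + j1.747 Ω = 63.32∠1.6° Ω.

Z = 63.3 + j1.747 Ω = 63.32∠1.6° Ω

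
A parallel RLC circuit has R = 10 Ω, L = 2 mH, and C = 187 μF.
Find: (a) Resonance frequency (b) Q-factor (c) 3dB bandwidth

Step 1 — Resonance: ω₀ = 1/√(LC) = 1/√(0.002·0.000187) = 1635 rad/s.
Step 2 — f₀ = ω₀/(2π) = 260.2 Hz.
Step 3 — Parallel Q: Q = R/(ω₀L) = 10/(1635·0.002) = 3.058.
Step 4 — Bandwidth: Δω = ω₀/Q = 534.8 rad/s; BW = Δω/(2π) = 85.11 Hz.

(a) f₀ = 260.2 Hz  (b) Q = 3.058  (c) BW = 85.11 Hz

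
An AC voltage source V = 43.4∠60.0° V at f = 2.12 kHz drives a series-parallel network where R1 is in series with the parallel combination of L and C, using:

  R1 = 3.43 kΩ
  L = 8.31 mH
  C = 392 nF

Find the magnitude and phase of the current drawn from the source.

Step 1 — Angular frequency: ω = 2π·f = 2π·2120 = 1.332e+04 rad/s.
Step 2 — Component impedances:
  R1: Z = R = 3430 Ω
  L: Z = jωL = j·1.332e+04·0.00831 = 0 + j110.7 Ω
  C: Z = 1/(jωC) = -j/(ω·C) = 0 - j191.5 Ω
Step 3 — Parallel branch: L || C = 1/(1/L + 1/C) = 0 + j262.3 Ω.
Step 4 — Series with R1: Z_total = R1 + (L || C) = 3430 + j262.3 Ω = 3440∠4.4° Ω.
Step 5 — Source phasor: V = 43.4∠60.0° V = 21.7 + j37.59 V.
Step 6 — Ohm's law: I = V / Z_total = (21.7 + j37.59) / (3430 + j262.3) = 0.007123 + j0.01041 A.
Step 7 — Convert to polar: |I| = 0.01262 A, ∠I = 55.6°.

I = 0.01262∠55.6° A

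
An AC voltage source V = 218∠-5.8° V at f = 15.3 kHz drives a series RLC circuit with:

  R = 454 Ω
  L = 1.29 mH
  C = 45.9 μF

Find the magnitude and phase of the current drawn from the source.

Step 1 — Angular frequency: ω = 2π·f = 2π·1.53e+04 = 9.613e+04 rad/s.
Step 2 — Component impedances:
  R: Z = R = 454 Ω
  L: Z = jωL = j·9.613e+04·0.00129 = 0 + j124 Ω
  C: Z = 1/(jωC) = -j/(ω·C) = 0 - j0.2266 Ω
Step 3 — Series combination: Z_total = R + L + C = 454 + j123.8 Ω = 470.6∠15.3° Ω.
Step 4 — Source phasor: V = 218∠-5.8° V = 216.9 - j22.03 V.
Step 5 — Ohm's law: I = V / Z_total = (216.9 - j22.03) / (454 + j123.8) = 0.4323 - j0.1664 A.
Step 6 — Convert to polar: |I| = 0.4633 A, ∠I = -21.1°.

I = 0.4633∠-21.1° A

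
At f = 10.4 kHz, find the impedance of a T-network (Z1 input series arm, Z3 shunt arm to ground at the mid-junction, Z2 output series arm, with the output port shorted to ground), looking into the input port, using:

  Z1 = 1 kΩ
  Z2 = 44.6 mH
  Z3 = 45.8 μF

Step 1 — Angular frequency: ω = 2π·f = 2π·1.04e+04 = 6.535e+04 rad/s.
Step 2 — Component impedances:
  Z1: Z = R = 1000 Ω
  Z2: Z = jωL = j·6.535e+04·0.0446 = 0 + j2914 Ω
  Z3: Z = 1/(jωC) = -j/(ω·C) = 0 - j0.3341 Ω
Step 3 — With the output port shorted to ground, the output series arm Z2 runs from the junction to ground; the shunt arm Z3 also runs from the junction to ground. They appear in parallel: Z3 || Z2 = 0 - j0.3342 Ω.
Step 4 — Series with input arm Z1: Z_in = Z1 + (Z3 || Z2) = 1000 - j0.3342 Ω = 1000∠-0.0° Ω.

Z = 1000 - j0.3342 Ω = 1000∠-0.0° Ω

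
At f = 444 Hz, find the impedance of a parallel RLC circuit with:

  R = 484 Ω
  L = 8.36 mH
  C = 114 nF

Step 1 — Angular frequency: ω = 2π·f = 2π·444 = 2790 rad/s.
Step 2 — Component impedances:
  R: Z = R = 484 Ω
  L: Z = jωL = j·2790·0.00836 = 0 + j23.32 Ω
  C: Z = 1/(jωC) = -j/(ω·C) = 0 - j3144 Ω
Step 3 — Parallel combination: 1/Z_total = 1/R + 1/L + 1/C; Z_total = 1.138 + j23.44 Ω = 23.47∠87.2° Ω.

Z = 1.138 + j23.44 Ω = 23.47∠87.2° Ω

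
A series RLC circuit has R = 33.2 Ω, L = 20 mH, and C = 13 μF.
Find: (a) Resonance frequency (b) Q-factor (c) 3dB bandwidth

Step 1 — Resonance condition Im(Z)=0 gives ω₀ = 1/√(LC).
Step 2 — ω₀ = 1/√(0.02·1.3e-05) = 1961 rad/s.
Step 3 — f₀ = ω₀/(2π) = 312.1 Hz.
Step 4 — Series Q: Q = ω₀L/R = 1961·0.02/33.2 = 1.181.
Step 5 — 3dB bandwidth: Δω = ω₀/Q = 1660 rad/s; BW = Δω/(2π) = 264.2 Hz.

(a) f₀ = 312.1 Hz  (b) Q = 1.181  (c) BW = 264.2 Hz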